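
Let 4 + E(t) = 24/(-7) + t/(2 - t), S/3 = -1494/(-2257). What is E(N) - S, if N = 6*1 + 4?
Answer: -673947/63196 ≈ -10.664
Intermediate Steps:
N = 10 (N = 6 + 4 = 10)
S = 4482/2257 (S = 3*(-1494/(-2257)) = 3*(-1494*(-1/2257)) = 3*(1494/2257) = 4482/2257 ≈ 1.9858)
E(t) = -52/7 + t/(2 - t) (E(t) = -4 + (24/(-7) + t/(2 - t)) = -4 + (24*(-1/7) + t/(2 - t)) = -4 + (-24/7 + t/(2 - t)) = -52/7 + t/(2 - t))
E(N) - S = (104 - 59*10)/(7*(-2 + 10)) - 1*4482/2257 = (1/7)*(104 - 590)/8 - 4482/2257 = (1/7)*(1/8)*(-486) - 4482/2257 = -243/28 - 4482/2257 = -673947/63196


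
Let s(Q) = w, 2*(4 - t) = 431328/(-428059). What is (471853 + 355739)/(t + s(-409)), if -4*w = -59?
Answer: 472344271904/10989027 ≈ 42983.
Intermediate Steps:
w = 59/4 (w = -¼*(-59) = 59/4 ≈ 14.750)
t = 1927900/428059 (t = 4 - 215664/(-428059) = 4 - 215664*(-1)/428059 = 4 - ½*(-431328/428059) = 4 + 215664/428059 = 1927900/428059 ≈ 4.5038)
s(Q) = 59/4
(471853 + 355739)/(t + s(-409)) = (471853 + 355739)/(1927900/428059 + 59/4) = 827592/(32967081/1712236) = 827592*(1712236/32967081) = 472344271904/10989027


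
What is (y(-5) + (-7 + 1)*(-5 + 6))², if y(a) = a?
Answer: 121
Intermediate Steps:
(y(-5) + (-7 + 1)*(-5 + 6))² = (-5 + (-7 + 1)*(-5 + 6))² = (-5 - 6*1)² = (-5 - 6)² = (-11)² = 121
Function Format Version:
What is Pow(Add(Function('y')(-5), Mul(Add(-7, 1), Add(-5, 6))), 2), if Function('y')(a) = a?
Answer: 121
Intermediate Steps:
Pow(Add(Function('y')(-5), Mul(Add(-7, 1), Add(-5, 6))), 2) = Pow(Add(-5, Mul(Add(-7, 1), Add(-5, 6))), 2) = Pow(Add(-5, Mul(-6, 1)), 2) = Pow(Add(-5, -6), 2) = Pow(-11, 2) = 121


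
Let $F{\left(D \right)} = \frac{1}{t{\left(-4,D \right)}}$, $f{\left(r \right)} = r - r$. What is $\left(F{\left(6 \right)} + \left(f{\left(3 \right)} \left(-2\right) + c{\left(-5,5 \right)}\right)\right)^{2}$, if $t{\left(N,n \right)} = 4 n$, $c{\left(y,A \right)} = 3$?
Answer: $\frac{5329}{576} \approx 9.2517$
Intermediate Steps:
$f{\left(r \right)} = 0$
$F{\left(D \right)} = \frac{1}{4 D}$
$\left(F{\left(6 \right)} + \left(f{\left(3 \right)} \left(-2\right) + c{\left(-5,5 \right)}\right)\right)^{2} = \left(\frac{1}{4 \cdot 6} + \left(0 \left(-2\right) + 3\right)\right)^{2} = \left(\frac{1}{4} \cdot \frac{1}{6} + \left(0 + 3\right)\right)^{2} = \left(\frac{1}{24} + 3\right)^{2} = \left(\frac{73}{24}\right)^{2} = \frac{5329}{576}$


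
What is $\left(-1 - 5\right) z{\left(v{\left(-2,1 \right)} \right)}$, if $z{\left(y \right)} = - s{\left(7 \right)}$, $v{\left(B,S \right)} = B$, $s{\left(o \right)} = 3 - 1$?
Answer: $12$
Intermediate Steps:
$s{\left(o \right)} = 2$
$z{\left(y \right)} = -2$ ($z{\left(y \right)} = \left(-1\right) 2 = -2$)
$\left(-1 - 5\right) z{\left(v{\left(-2,1 \right)} \right)} = \left(-1 - 5\right) \left(-2\right) = \left(-6\right) \left(-2\right) = 12$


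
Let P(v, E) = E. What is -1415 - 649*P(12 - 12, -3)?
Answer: 532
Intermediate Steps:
-1415 - 649*P(12 - 12, -3) = -1415 - 649*(-3) = -1415 + 1947 = 532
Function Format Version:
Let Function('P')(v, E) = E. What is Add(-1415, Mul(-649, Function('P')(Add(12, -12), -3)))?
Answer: 532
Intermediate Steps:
Add(-1415, Mul(-649, Function('P')(Add(12, -12), -3))) = Add(-1415, Mul(-649, -3)) = Add(-1415, 1947) = 532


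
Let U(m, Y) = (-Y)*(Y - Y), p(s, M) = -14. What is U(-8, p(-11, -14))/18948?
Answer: 0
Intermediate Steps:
U(m, Y) = 0 (U(m, Y) = -Y*0 = 0)
U(-8, p(-11, -14))/18948 = 0/18948 = 0*(1/18948) = 0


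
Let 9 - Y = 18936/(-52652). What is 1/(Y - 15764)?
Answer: -13163/207378331 ≈ -6.3473e-5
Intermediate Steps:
Y = 123201/13163 (Y = 9 - 18936/(-52652) = 9 - 18936*(-1)/52652 = 9 - 1*(-4734/13163) = 9 + 4734/13163 = 123201/13163 ≈ 9.3596)
1/(Y - 15764) = 1/(123201/13163 - 15764) = 1/(-207378331/13163) = -13163/207378331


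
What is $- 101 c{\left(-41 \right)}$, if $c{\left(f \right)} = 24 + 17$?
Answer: $-4141$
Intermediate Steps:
$c{\left(f \right)} = 41$
$- 101 c{\left(-41 \right)} = \left(-101\right) 41 = -4141$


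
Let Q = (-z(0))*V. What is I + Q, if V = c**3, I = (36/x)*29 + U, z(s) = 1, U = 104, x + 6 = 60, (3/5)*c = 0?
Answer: 370/3 ≈ 123.33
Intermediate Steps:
c = 0 (c = (5/3)*0 = 0)
x = 54 (x = -6 + 60 = 54)
I = 370/3 (I = (36/54)*29 + 104 = (36*(1/54))*29 + 104 = (2/3)*29 + 104 = 58/3 + 104 = 370/3 ≈ 123.33)
V = 0 (V = 0**3 = 0)
Q = 0 (Q = -1*1*0 = -1*0 = 0)
I + Q = 370/3 + 0 = 370/3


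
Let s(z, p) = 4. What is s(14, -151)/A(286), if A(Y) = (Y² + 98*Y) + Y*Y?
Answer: 1/47905 ≈ 2.0875e-5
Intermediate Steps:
A(Y) = 2*Y² + 98*Y (A(Y) = (Y² + 98*Y) + Y² = 2*Y² + 98*Y)
s(14, -151)/A(286) = 4/((2*286*(49 + 286))) = 4/((2*286*335)) = 4/191620 = 4*(1/191620) = 1/47905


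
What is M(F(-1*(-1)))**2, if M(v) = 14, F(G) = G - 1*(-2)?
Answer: 196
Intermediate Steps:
F(G) = 2 + G (F(G) = G + 2 = 2 + G)
M(F(-1*(-1)))**2 = 14**2 = 196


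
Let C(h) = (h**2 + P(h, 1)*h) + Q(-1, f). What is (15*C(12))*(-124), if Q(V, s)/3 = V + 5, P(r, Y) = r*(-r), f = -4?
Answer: 2923920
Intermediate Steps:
P(r, Y) = -r**2
Q(V, s) = 15 + 3*V (Q(V, s) = 3*(V + 5) = 3*(5 + V) = 15 + 3*V)
C(h) = 12 + h**2 - h**3 (C(h) = (h**2 + (-h**2)*h) + (15 + 3*(-1)) = (h**2 - h**3) + (15 - 3) = (h**2 - h**3) + 12 = 12 + h**2 - h**3)
(15*C(12))*(-124) = (15*(12 + 12**2 - 1*12**3))*(-124) = (15*(12 + 144 - 1*1728))*(-124) = (15*(12 + 144 - 1728))*(-124) = (15*(-1572))*(-124) = -23580*(-124) = 2923920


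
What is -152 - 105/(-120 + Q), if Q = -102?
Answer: -11213/74 ≈ -151.53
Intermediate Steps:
-152 - 105/(-120 + Q) = -152 - 105/(-120 - 102) = -152 - 105/(-222) = -152 - 105*(-1/222) = -152 + 35/74 = -11213/74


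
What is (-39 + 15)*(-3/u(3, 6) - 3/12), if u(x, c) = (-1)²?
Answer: 78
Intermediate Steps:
u(x, c) = 1
(-39 + 15)*(-3/u(3, 6) - 3/12) = (-39 + 15)*(-3/1 - 3/12) = -24*(-3*1 - 3*1/12) = -24*(-3 - ¼) = -24*(-13/4) = 78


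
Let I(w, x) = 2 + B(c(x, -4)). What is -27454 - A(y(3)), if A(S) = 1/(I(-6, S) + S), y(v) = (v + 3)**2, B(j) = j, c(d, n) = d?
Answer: -2031597/74 ≈ -27454.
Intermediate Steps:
y(v) = (3 + v)**2
I(w, x) = 2 + x
A(S) = 1/(2 + 2*S) (A(S) = 1/((2 + S) + S) = 1/(2 + 2*S))
-27454 - A(y(3)) = -27454 - 1/(2*(1 + (3 + 3)**2)) = -27454 - 1/(2*(1 + 6**2)) = -27454 - 1/(2*(1 + 36)) = -27454 - 1/(2*37) = -27454 - 1*1/74 = -27454 - 1/74 = -2031597/74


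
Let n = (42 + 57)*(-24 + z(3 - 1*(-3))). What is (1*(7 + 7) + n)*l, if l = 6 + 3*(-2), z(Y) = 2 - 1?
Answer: 0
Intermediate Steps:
z(Y) = 1
l = 0 (l = 6 - 6 = 0)
n = -2277 (n = (42 + 57)*(-24 + 1) = 99*(-23) = -2277)
(1*(7 + 7) + n)*l = (1*(7 + 7) - 2277)*0 = (1*14 - 2277)*0 = (14 - 2277)*0 = -2263*0 = 0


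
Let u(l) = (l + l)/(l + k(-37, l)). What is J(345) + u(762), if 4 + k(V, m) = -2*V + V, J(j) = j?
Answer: 91933/265 ≈ 346.92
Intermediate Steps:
k(V, m) = -4 - V (k(V, m) = -4 + (-2*V + V) = -4 - V)
u(l) = 2*l/(33 + l) (u(l) = (l + l)/(l + (-4 - 1*(-37))) = (2*l)/(l + (-4 + 37)) = (2*l)/(l + 33) = (2*l)/(33 + l) = 2*l/(33 + l))
J(345) + u(762) = 345 + 2*762/(33 + 762) = 345 + 2*762/795 = 345 + 2*762*(1/795) = 345 + 508/265 = 91933/265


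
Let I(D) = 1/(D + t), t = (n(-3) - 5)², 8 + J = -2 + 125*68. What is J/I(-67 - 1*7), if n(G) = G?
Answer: -84900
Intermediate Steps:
J = 8490 (J = -8 + (-2 + 125*68) = -8 + (-2 + 8500) = -8 + 8498 = 8490)
t = 64 (t = (-3 - 5)² = (-8)² = 64)
I(D) = 1/(64 + D) (I(D) = 1/(D + 64) = 1/(64 + D))
J/I(-67 - 1*7) = 8490/(1/(64 + (-67 - 1*7))) = 8490/(1/(64 + (-67 - 7))) = 8490/(1/(64 - 74)) = 8490/(1/(-10)) = 8490/(-⅒) = 8490*(-10) = -84900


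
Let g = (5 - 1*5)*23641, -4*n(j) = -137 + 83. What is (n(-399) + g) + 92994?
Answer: 186015/2 ≈ 93008.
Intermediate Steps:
n(j) = 27/2 (n(j) = -(-137 + 83)/4 = -1/4*(-54) = 27/2)
g = 0 (g = (5 - 5)*23641 = 0*23641 = 0)
(n(-399) + g) + 92994 = (27/2 + 0) + 92994 = 27/2 + 92994 = 186015/2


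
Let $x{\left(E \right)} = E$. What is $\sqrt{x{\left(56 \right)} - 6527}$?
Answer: $3 i \sqrt{719} \approx 80.443 i$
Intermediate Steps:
$\sqrt{x{\left(56 \right)} - 6527} = \sqrt{56 - 6527} = \sqrt{-6471} = 3 i \sqrt{719}$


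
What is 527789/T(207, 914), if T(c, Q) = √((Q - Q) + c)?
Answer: 527789*√23/69 ≈ 36684.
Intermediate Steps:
T(c, Q) = √c (T(c, Q) = √(0 + c) = √c)
527789/T(207, 914) = 527789/(√207) = 527789/((3*√23)) = 527789*(√23/69) = 527789*√23/69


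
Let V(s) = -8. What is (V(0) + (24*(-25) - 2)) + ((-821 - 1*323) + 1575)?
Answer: -179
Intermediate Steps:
(V(0) + (24*(-25) - 2)) + ((-821 - 1*323) + 1575) = (-8 + (24*(-25) - 2)) + ((-821 - 1*323) + 1575) = (-8 + (-600 - 2)) + ((-821 - 323) + 1575) = (-8 - 602) + (-1144 + 1575) = -610 + 431 = -179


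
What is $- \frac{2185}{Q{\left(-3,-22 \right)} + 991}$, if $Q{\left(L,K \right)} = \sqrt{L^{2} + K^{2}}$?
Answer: $- \frac{2165335}{981588} + \frac{2185 \sqrt{493}}{981588} \approx -2.1565$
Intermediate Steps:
$Q{\left(L,K \right)} = \sqrt{K^{2} + L^{2}}$
$- \frac{2185}{Q{\left(-3,-22 \right)} + 991} = - \frac{2185}{\sqrt{\left(-22\right)^{2} + \left(-3\right)^{2}} + 991} = - \frac{2185}{\sqrt{484 + 9} + 991} = - \frac{2185}{\sqrt{493} + 991} = - \frac{2185}{991 + \sqrt{493}}$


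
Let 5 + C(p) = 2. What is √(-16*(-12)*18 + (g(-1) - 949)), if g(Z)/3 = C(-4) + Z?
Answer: √2495 ≈ 49.950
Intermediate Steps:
C(p) = -3 (C(p) = -5 + 2 = -3)
g(Z) = -9 + 3*Z (g(Z) = 3*(-3 + Z) = -9 + 3*Z)
√(-16*(-12)*18 + (g(-1) - 949)) = √(-16*(-12)*18 + ((-9 + 3*(-1)) - 949)) = √(192*18 + ((-9 - 3) - 949)) = √(3456 + (-12 - 949)) = √(3456 - 961) = √2495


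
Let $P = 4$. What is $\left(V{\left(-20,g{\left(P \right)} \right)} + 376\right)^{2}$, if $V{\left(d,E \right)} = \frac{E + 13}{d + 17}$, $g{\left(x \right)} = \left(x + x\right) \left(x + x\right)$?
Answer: $\frac{1104601}{9} \approx 1.2273 \cdot 10^{5}$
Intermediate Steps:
$g{\left(x \right)} = 4 x^{2}$ ($g{\left(x \right)} = 2 x 2 x = 4 x^{2}$)
$V{\left(d,E \right)} = \frac{13 + E}{17 + d}$
$\left(V{\left(-20,g{\left(P \right)} \right)} + 376\right)^{2} = \left(\frac{13 + 4 \cdot 4^{2}}{17 - 20} + 376\right)^{2} = \left(\frac{13 + 4 \cdot 16}{-3} + 376\right)^{2} = \left(- \frac{13 + 64}{3} + 376\right)^{2} = \left(\left(- \frac{1}{3}\right) 77 + 376\right)^{2} = \left(- \frac{77}{3} + 376\right)^{2} = \left(\frac{1051}{3}\right)^{2} = \frac{1104601}{9}$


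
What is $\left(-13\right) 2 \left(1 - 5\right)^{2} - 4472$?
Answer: $-4888$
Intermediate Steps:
$\left(-13\right) 2 \left(1 - 5\right)^{2} - 4472 = - 26 \left(-4\right)^{2} - 4472 = \left(-26\right) 16 - 4472 = -416 - 4472 = -4888$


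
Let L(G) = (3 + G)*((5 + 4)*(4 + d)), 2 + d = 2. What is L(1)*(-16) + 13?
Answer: -2291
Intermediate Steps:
d = 0 (d = -2 + 2 = 0)
L(G) = 108 + 36*G (L(G) = (3 + G)*((5 + 4)*(4 + 0)) = (3 + G)*(9*4) = (3 + G)*36 = 108 + 36*G)
L(1)*(-16) + 13 = (108 + 36*1)*(-16) + 13 = (108 + 36)*(-16) + 13 = 144*(-16) + 13 = -2304 + 13 = -2291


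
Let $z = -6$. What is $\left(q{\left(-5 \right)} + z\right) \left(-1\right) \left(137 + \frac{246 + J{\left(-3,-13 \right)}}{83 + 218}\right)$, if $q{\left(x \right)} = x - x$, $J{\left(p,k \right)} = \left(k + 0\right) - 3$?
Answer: $\frac{248802}{301} \approx 826.58$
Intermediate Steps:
$J{\left(p,k \right)} = -3 + k$ ($J{\left(p,k \right)} = k - 3 = -3 + k$)
$q{\left(x \right)} = 0$
$\left(q{\left(-5 \right)} + z\right) \left(-1\right) \left(137 + \frac{246 + J{\left(-3,-13 \right)}}{83 + 218}\right) = \left(0 - 6\right) \left(-1\right) \left(137 + \frac{246 - 16}{83 + 218}\right) = \left(-6\right) \left(-1\right) \left(137 + \frac{246 - 16}{301}\right) = 6 \left(137 + 230 \cdot \frac{1}{301}\right) = 6 \left(137 + \frac{230}{301}\right) = 6 \cdot \frac{41467}{301} = \frac{248802}{301}$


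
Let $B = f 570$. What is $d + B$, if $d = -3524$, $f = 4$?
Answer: $-1244$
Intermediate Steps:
$B = 2280$ ($B = 4 \cdot 570 = 2280$)
$d + B = -3524 + 2280 = -1244$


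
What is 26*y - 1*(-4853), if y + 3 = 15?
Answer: 5165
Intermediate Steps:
y = 12 (y = -3 + 15 = 12)
26*y - 1*(-4853) = 26*12 - 1*(-4853) = 312 + 4853 = 5165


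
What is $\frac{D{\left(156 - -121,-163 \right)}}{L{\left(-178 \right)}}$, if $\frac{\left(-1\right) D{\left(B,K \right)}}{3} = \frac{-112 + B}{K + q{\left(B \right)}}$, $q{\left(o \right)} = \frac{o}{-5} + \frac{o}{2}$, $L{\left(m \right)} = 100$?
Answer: $\frac{99}{1598} \approx 0.061952$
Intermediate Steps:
$q{\left(o \right)} = \frac{3 o}{10}$ ($q{\left(o \right)} = o \left(- \frac{1}{5}\right) + o \frac{1}{2} = - \frac{o}{5} + \frac{o}{2} = \frac{3 o}{10}$)
$D{\left(B,K \right)} = - \frac{3 \left(-112 + B\right)}{K + \frac{3 B}{10}}$ ($D{\left(B,K \right)} = - 3 \frac{-112 + B}{K + \frac{3 B}{10}} = - \frac{3 \left(-112 + B\right)}{K + \frac{3 B}{10}}$)
$\frac{D{\left(156 - -121,-163 \right)}}{L{\left(-178 \right)}} = \frac{30 \frac{1}{3 \left(156 - -121\right) + 10 \left(-163\right)} \left(112 - \left(156 - -121\right)\right)}{100} = \frac{30 \left(112 - \left(156 + 121\right)\right)}{3 \left(156 + 121\right) - 1630} \cdot \frac{1}{100} = \frac{30 \left(112 - 277\right)}{3 \cdot 277 - 1630} \cdot \frac{1}{100} = \frac{30 \left(112 - 277\right)}{831 - 1630} \cdot \frac{1}{100} = 30 \frac{1}{-799} \left(-165\right) \frac{1}{100} = 30 \left(- \frac{1}{799}\right) \left(-165\right) \frac{1}{100} = \frac{4950}{799} \cdot \frac{1}{100} = \frac{99}{1598}$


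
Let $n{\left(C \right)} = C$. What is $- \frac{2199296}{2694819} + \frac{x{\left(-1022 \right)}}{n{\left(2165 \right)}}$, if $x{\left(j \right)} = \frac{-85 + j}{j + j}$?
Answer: $- \frac{9729473452327}{11925274727940} \approx -0.81587$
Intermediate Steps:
$x{\left(j \right)} = \frac{-85 + j}{2 j}$
$- \frac{2199296}{2694819} + \frac{x{\left(-1022 \right)}}{n{\left(2165 \right)}} = - \frac{2199296}{2694819} + \frac{\frac{1}{2} \frac{1}{-1022} \left(-85 - 1022\right)}{2165} = \left(-2199296\right) \frac{1}{2694819} + \frac{1}{2} \left(- \frac{1}{1022}\right) \left(-1107\right) \frac{1}{2165} = - \frac{2199296}{2694819} + \frac{1107}{2044} \cdot \frac{1}{2165} = - \frac{2199296}{2694819} + \frac{1107}{4425260} = - \frac{9729473452327}{11925274727940}$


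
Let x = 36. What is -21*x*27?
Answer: -20412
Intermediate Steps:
-21*x*27 = -21*36*27 = -756*27 = -20412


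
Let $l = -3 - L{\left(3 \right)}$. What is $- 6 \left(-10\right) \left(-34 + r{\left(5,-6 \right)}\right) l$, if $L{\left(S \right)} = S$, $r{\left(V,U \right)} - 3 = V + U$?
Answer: $11520$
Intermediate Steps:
$r{\left(V,U \right)} = 3 + U + V$ ($r{\left(V,U \right)} = 3 + \left(V + U\right) = 3 + \left(U + V\right) = 3 + U + V$)
$l = -6$ ($l = -3 - 3 = -6$)
$- 6 \left(-10\right) \left(-34 + r{\left(5,-6 \right)}\right) l = - 6 \left(-10\right) \left(-34 + \left(3 - 6 + 5\right)\right) \left(-6\right) = - - 60 \left(-34 + 2\right) \left(-6\right) = - \left(-60\right) \left(-32\right) \left(-6\right) = - 1920 \left(-6\right) = \left(-1\right) \left(-11520\right) = 11520$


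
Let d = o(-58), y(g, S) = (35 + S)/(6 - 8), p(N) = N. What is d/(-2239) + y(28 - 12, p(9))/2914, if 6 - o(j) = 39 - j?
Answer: 107958/3262223 ≈ 0.033093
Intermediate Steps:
o(j) = -33 + j (o(j) = 6 - (39 - j) = 6 + (-39 + j) = -33 + j)
y(g, S) = -35/2 - S/2 (y(g, S) = (35 + S)/(-2) = (35 + S)*(-1/2) = -35/2 - S/2)
d = -91 (d = -33 - 58 = -91)
d/(-2239) + y(28 - 12, p(9))/2914 = -91/(-2239) + (-35/2 - 1/2*9)/2914 = -91*(-1/2239) + (-35/2 - 9/2)*(1/2914) = 91/2239 - 22*1/2914 = 91/2239 - 11/1457 = 107958/3262223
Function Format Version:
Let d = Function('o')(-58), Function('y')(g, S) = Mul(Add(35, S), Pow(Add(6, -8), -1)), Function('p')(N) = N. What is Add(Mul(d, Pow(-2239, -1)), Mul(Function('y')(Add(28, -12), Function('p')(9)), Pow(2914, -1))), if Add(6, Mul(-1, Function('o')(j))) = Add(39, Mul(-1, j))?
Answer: Rational(107958, 3262223) ≈ 0.033093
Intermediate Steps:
Function('o')(j) = Add(-33, j) (Function('o')(j) = Add(6, Mul(-1, Add(39, Mul(-1, j)))) = Add(6, Add(-39, j)) = Add(-33, j))
Function('y')(g, S) = Add(Rational(-35, 2), Mul(Rational(-1, 2), S)) (Function('y')(g, S) = Mul(Add(35, S), Pow(-2, -1)) = Mul(Add(35, S), Rational(-1, 2)) = Add(Rational(-35, 2), Mul(Rational(-1, 2), S)))
d = -91 (d = Add(-33, -58) = -91)
Add(Mul(d, Pow(-2239, -1)), Mul(Function('y')(Add(28, -12), Function('p')(9)), Pow(2914, -1))) = Add(Mul(-91, Pow(-2239, -1)), Mul(Add(Rational(-35, 2), Mul(Rational(-1, 2), 9)), Pow(2914, -1))) = Add(Mul(-91, Rational(-1, 2239)), Mul(Add(Rational(-35, 2), Rational(-9, 2)), Rational(1, 2914))) = Add(Rational(91, 2239), Mul(-22, Rational(1, 2914))) = Add(Rational(91, 2239), Rational(-11, 1457)) = Rational(107958, 3262223)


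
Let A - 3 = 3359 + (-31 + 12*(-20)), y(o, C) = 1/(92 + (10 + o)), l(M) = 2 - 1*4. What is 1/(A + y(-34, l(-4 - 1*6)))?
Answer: 68/210189 ≈ 0.00032352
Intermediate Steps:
l(M) = -2 (l(M) = 2 - 4 = -2)
y(o, C) = 1/(102 + o)
A = 3091 (A = 3 + (3359 + (-31 + 12*(-20))) = 3 + (3359 + (-31 - 240)) = 3 + (3359 - 271) = 3 + 3088 = 3091)
1/(A + y(-34, l(-4 - 1*6))) = 1/(3091 + 1/(102 - 34)) = 1/(3091 + 1/68) = 1/(210189/68) = 68/210189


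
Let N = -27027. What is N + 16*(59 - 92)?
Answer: -27555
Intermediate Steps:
N + 16*(59 - 92) = -27027 + 16*(59 - 92) = -27027 + 16*(-33) = -27027 - 528 = -27555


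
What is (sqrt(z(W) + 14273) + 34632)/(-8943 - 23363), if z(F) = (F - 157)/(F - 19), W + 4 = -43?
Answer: -17316/16153 - sqrt(1727407)/355366 ≈ -1.0757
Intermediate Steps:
W = -47 (W = -4 - 43 = -47)
z(F) = (-157 + F)/(-19 + F)
(sqrt(z(W) + 14273) + 34632)/(-8943 - 23363) = (sqrt((-157 - 47)/(-19 - 47) + 14273) + 34632)/(-8943 - 23363) = (sqrt(-204/(-66) + 14273) + 34632)/(-32306) = (sqrt(-1/66*(-204) + 14273) + 34632)*(-1/32306) = (sqrt(34/11 + 14273) + 34632)*(-1/32306) = (sqrt(157037/11) + 34632)*(-1/32306) = (sqrt(1727407)/11 + 34632)*(-1/32306) = (34632 + sqrt(1727407)/11)*(-1/32306) = -17316/16153 - sqrt(1727407)/355366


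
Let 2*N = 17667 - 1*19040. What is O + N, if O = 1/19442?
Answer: -6673466/9721 ≈ -686.50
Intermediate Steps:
O = 1/19442 ≈ 5.1435e-5
N = -1373/2 (N = (17667 - 1*19040)/2 = (17667 - 19040)/2 = (½)*(-1373) = -1373/2 ≈ -686.50)
O + N = 1/19442 - 1373/2 = -6673466/9721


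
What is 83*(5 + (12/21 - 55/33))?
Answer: 6806/21 ≈ 324.10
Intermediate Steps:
83*(5 + (12/21 - 55/33)) = 83*(5 + (12*(1/21) - 55*1/33)) = 83*(5 + (4/7 - 5/3)) = 83*(5 - 23/21) = 83*(82/21) = 6806/21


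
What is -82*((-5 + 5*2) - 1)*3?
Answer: -984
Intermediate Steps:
-82*((-5 + 5*2) - 1)*3 = -82*((-5 + 10) - 1)*3 = -82*(5 - 1)*3 = -328*3 = -82*12 = -984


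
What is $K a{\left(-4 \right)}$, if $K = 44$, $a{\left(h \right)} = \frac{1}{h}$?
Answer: $-11$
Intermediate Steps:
$K a{\left(-4 \right)} = \frac{44}{-4} = 44 \left(- \frac{1}{4}\right) = -11$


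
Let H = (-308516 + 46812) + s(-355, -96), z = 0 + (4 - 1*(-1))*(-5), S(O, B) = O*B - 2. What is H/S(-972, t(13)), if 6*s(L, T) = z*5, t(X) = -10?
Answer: -1570349/58308 ≈ -26.932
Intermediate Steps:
S(O, B) = -2 + B*O (S(O, B) = B*O - 2 = -2 + B*O)
z = -25 (z = 0 + (4 + 1)*(-5) = 0 + 5*(-5) = 0 - 25 = -25)
s(L, T) = -125/6 (s(L, T) = (-25*5)/6 = (1/6)*(-125) = -125/6)
H = -1570349/6 (H = (-308516 + 46812) - 125/6 = -261704 - 125/6 = -1570349/6 ≈ -2.6172e+5)
H/S(-972, t(13)) = -1570349/(6*(-2 - 10*(-972))) = -1570349/(6*(-2 + 9720)) = -1570349/6/9718 = -1570349/6*1/9718 = -1570349/58308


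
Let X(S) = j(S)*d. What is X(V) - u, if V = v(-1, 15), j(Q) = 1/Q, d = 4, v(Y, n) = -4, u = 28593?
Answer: -28594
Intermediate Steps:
j(Q) = 1/Q
V = -4
X(S) = 4/S
X(V) - u = 4/(-4) - 1*28593 = 4*(-1/4) - 28593 = -1 - 28593 = -28594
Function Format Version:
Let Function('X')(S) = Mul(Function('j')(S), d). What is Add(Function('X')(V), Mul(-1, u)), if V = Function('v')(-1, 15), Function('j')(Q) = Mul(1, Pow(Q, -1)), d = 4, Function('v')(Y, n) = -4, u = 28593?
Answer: -28594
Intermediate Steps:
Function('j')(Q) = Pow(Q, -1)
V = -4
Function('X')(S) = Mul(4, Pow(S, -1)) (Function('X')(S) = Mul(Pow(S, -1), 4) = Mul(4, Pow(S, -1)))
Add(Function('X')(V), Mul(-1, u)) = Add(Mul(4, Pow(-4, -1)), Mul(-1, 28593)) = Add(Mul(4, Rational(-1, 4)), -28593) = Add(-1, -28593) = -28594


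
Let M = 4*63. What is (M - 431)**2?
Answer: 32041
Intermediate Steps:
M = 252
(M - 431)**2 = (252 - 431)**2 = (-179)**2 = 32041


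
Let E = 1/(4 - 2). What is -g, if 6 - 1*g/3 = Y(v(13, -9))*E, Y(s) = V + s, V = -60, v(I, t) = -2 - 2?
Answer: -114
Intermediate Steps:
v(I, t) = -4
Y(s) = -60 + s
E = ½ (E = 1/2 = ½ ≈ 0.50000)
g = 114 (g = 18 - 3*(-60 - 4)/2 = 18 - (-192)/2 = 18 - 3*(-32) = 18 + 96 = 114)
-g = -1*114 = -114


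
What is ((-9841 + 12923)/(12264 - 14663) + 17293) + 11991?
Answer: 70249234/2399 ≈ 29283.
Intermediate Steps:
((-9841 + 12923)/(12264 - 14663) + 17293) + 11991 = (3082/(-2399) + 17293) + 11991 = (3082*(-1/2399) + 17293) + 11991 = (-3082/2399 + 17293) + 11991 = 41482825/2399 + 11991 = 70249234/2399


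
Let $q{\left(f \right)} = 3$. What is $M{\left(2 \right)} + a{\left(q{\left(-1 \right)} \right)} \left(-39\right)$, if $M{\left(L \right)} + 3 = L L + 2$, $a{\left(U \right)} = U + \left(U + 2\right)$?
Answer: $-309$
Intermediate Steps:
$a{\left(U \right)} = 2 + 2 U$ ($a{\left(U \right)} = U + \left(2 + U\right) = 2 + 2 U$)
$M{\left(L \right)} = -1 + L^{2}$ ($M{\left(L \right)} = -3 + \left(L L + 2\right) = -3 + \left(L^{2} + 2\right) = -3 + \left(2 + L^{2}\right) = -1 + L^{2}$)
$M{\left(2 \right)} + a{\left(q{\left(-1 \right)} \right)} \left(-39\right) = \left(-1 + 2^{2}\right) + \left(2 + 2 \cdot 3\right) \left(-39\right) = \left(-1 + 4\right) + \left(2 + 6\right) \left(-39\right) = 3 + 8 \left(-39\right) = 3 - 312 = -309$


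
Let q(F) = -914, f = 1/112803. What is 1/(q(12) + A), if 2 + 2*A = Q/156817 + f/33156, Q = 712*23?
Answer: -1173021352917912/1073253290103247895 ≈ -0.0010930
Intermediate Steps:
Q = 16376
f = 1/112803 ≈ 8.8650e-6
A = -1111773536276327/1173021352917912 (A = -1 + (16376/156817 + (1/112803)/33156)/2 = -1 + (16376*(1/156817) + (1/112803)*(1/33156))/2 = -1 + (16376/156817 + 1/3740096268)/2 = -1 + (½)*(61247816641585/586510676458956) = -1 + 61247816641585/1173021352917912 = -1111773536276327/1173021352917912 ≈ -0.94779)
1/(q(12) + A) = 1/(-914 - 1111773536276327/1173021352917912) = 1/(-1073253290103247895/1173021352917912) = -1173021352917912/1073253290103247895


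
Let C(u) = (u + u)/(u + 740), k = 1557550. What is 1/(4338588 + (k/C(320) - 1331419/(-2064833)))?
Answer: 33037328/228561513053043 ≈ 1.4454e-7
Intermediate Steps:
C(u) = 2*u/(740 + u) (C(u) = (2*u)/(740 + u) = 2*u/(740 + u))
1/(4338588 + (k/C(320) - 1331419/(-2064833))) = 1/(4338588 + (1557550/((2*320/(740 + 320))) - 1331419/(-2064833))) = 1/(4338588 + (1557550/((2*320/1060)) - 1331419*(-1/2064833))) = 1/(4338588 + (1557550/((2*320*(1/1060))) + 1331419/2064833)) = 1/(4338588 + (1557550/(32/53) + 1331419/2064833)) = 1/(4338588 + (1557550*(53/32) + 1331419/2064833)) = 1/(4338588 + (41275075/16 + 1331419/2064833)) = 1/(4338588 + 85226158240179/33037328) = 1/(228561513053043/33037328) = 33037328/228561513053043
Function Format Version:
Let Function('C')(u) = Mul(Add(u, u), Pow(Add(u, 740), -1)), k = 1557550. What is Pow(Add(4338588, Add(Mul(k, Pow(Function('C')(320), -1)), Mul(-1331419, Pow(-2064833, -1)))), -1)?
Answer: Rational(33037328, 228561513053043) ≈ 1.4454e-7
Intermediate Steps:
Function('C')(u) = Mul(2, u, Pow(Add(740, u), -1)) (Function('C')(u) = Mul(Mul(2, u), Pow(Add(740, u), -1)) = Mul(2, u, Pow(Add(740, u), -1)))
Pow(Add(4338588, Add(Mul(k, Pow(Function('C')(320), -1)), Mul(-1331419, Pow(-2064833, -1)))), -1) = Pow(Add(4338588, Add(Mul(1557550, Pow(Mul(2, 320, Pow(Add(740, 320), -1)), -1)), Mul(-1331419, Pow(-2064833, -1)))), -1) = Pow(Add(4338588, Add(Mul(1557550, Pow(Mul(2, 320, Pow(1060, -1)), -1)), Mul(-1331419, Rational(-1, 2064833)))), -1) = Pow(Add(4338588, Add(Mul(1557550, Pow(Mul(2, 320, Rational(1, 1060)), -1)), Rational(1331419, 2064833))), -1) = Pow(Add(4338588, Add(Mul(1557550, Pow(Rational(32, 53), -1)), Rational(1331419, 2064833))), -1) = Pow(Add(4338588, Add(Mul(1557550, Rational(53, 32)), Rational(1331419, 2064833))), -1) = Pow(Add(4338588, Add(Rational(41275075, 16), Rational(1331419, 2064833))), -1) = Pow(Add(4338588, Rational(85226158240179, 33037328)), -1) = Pow(Rational(228561513053043, 33037328), -1) = Rational(33037328, 228561513053043)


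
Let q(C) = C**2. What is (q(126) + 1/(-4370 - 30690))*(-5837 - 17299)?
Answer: -3219447041256/8765 ≈ -3.6731e+8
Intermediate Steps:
(q(126) + 1/(-4370 - 30690))*(-5837 - 17299) = (126**2 + 1/(-4370 - 30690))*(-5837 - 17299) = (15876 + 1/(-35060))*(-23136) = (15876 - 1/35060)*(-23136) = (556612559/35060)*(-23136) = -3219447041256/8765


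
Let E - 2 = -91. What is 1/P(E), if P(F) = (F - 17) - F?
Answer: -1/17 ≈ -0.058824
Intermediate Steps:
E = -89 (E = 2 - 91 = -89)
P(F) = -17 (P(F) = (-17 + F) - F = -17)
1/P(E) = 1/(-17) = -1/17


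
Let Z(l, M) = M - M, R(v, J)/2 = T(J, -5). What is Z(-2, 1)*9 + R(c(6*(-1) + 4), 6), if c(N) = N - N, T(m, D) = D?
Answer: -10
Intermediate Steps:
c(N) = 0
R(v, J) = -10 (R(v, J) = 2*(-5) = -10)
Z(l, M) = 0
Z(-2, 1)*9 + R(c(6*(-1) + 4), 6) = 0*9 - 10 = 0 - 10 = -10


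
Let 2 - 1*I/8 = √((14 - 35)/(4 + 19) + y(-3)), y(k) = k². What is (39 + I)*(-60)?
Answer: -3300 + 480*√4278/23 ≈ -1935.0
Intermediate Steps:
I = 16 - 8*√4278/23 (I = 16 - 8*√((14 - 35)/(4 + 19) + (-3)²) = 16 - 8*√(-21/23 + 9) = 16 - 8*√4278/23 ≈ -6.7501)
(39 + I)*(-60) = (39 + (16 - 8*√4278/23))*(-60) = (55 - 8*√4278/23)*(-60) = -3300 + 480*√4278/23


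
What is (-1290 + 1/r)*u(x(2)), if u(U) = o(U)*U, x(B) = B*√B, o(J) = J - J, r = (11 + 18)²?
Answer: 0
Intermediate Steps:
r = 841 (r = 29² = 841)
o(J) = 0
x(B) = B^(3/2)
u(U) = 0 (u(U) = 0*U = 0)
(-1290 + 1/r)*u(x(2)) = (-1290 + 1/841)*0 = -1084889/841*0 = 0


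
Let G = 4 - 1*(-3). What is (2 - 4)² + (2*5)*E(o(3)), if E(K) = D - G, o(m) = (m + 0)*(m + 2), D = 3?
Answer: -36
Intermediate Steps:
G = 7 (G = 4 + 3 = 7)
o(m) = m*(2 + m)
E(K) = -4 (E(K) = 3 - 1*7 = 3 - 7 = -4)
(2 - 4)² + (2*5)*E(o(3)) = (2 - 4)² + (2*5)*(-4) = (-2)² + 10*(-4) = 4 - 40 = -36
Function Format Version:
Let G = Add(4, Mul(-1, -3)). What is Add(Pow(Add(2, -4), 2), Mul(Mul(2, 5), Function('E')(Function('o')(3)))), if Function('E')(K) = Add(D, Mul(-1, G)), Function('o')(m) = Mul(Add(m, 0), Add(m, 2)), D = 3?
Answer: -36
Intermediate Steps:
G = 7 (G = Add(4, 3) = 7)
Function('o')(m) = Mul(m, Add(2, m))
Function('E')(K) = -4 (Function('E')(K) = Add(3, Mul(-1, 7)) = Add(3, -7) = -4)
Add(Pow(Add(2, -4), 2), Mul(Mul(2, 5), Function('E')(Function('o')(3)))) = Add(Pow(Add(2, -4), 2), Mul(Mul(2, 5), -4)) = Add(Pow(-2, 2), Mul(10, -4)) = Add(4, -40) = -36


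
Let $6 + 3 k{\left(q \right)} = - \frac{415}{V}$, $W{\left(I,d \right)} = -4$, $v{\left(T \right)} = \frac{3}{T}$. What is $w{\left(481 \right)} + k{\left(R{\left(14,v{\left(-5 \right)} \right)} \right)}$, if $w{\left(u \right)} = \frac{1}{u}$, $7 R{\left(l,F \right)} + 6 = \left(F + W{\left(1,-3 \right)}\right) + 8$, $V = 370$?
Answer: $- \frac{185}{78} \approx -2.3718$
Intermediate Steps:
$R{\left(l,F \right)} = - \frac{2}{7} + \frac{F}{7}$ ($R{\left(l,F \right)} = - \frac{6}{7} + \frac{\left(F - 4\right) + 8}{7} = - \frac{6}{7} + \frac{\left(-4 + F\right) + 8}{7} = - \frac{6}{7} + \frac{4 + F}{7} = - \frac{6}{7} + \left(\frac{4}{7} + \frac{F}{7}\right) = - \frac{2}{7} + \frac{F}{7}$)
$k{\left(q \right)} = - \frac{527}{222}$ ($k{\left(q \right)} = -2 + \frac{\left(-415\right) \frac{1}{370}}{3} = -2 + \frac{1}{3} \left(- \frac{83}{74}\right) = -2 - \frac{83}{222} = - \frac{527}{222}$)
$w{\left(481 \right)} + k{\left(R{\left(14,v{\left(-5 \right)} \right)} \right)} = \frac{1}{481} - \frac{527}{222} = - \frac{185}{78}$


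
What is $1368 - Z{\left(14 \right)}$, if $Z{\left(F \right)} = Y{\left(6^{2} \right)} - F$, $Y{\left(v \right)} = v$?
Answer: $1346$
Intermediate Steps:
$Z{\left(F \right)} = 36 - F$ ($Z{\left(F \right)} = 6^{2} - F = 36 - F$)
$1368 - Z{\left(14 \right)} = 1368 - \left(36 - 14\right) = 1368 - 22 = 1346$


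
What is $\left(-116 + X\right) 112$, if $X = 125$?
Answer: $1008$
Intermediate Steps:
$\left(-116 + X\right) 112 = \left(-116 + 125\right) 112 = 9 \cdot 112 = 1008$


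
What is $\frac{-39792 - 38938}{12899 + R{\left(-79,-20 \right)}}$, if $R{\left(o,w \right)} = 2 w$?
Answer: $- \frac{78730}{12859} \approx -6.1226$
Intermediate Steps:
$\frac{-39792 - 38938}{12899 + R{\left(-79,-20 \right)}} = \frac{-39792 - 38938}{12899 + 2 \left(-20\right)} = - \frac{78730}{12899 - 40} = - \frac{78730}{12859}$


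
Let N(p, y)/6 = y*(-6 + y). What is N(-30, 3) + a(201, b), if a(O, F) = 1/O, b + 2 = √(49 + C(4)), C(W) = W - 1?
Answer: -10853/201 ≈ -53.995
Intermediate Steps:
C(W) = -1 + W
b = -2 + 2*√13 (b = -2 + √(49 + (-1 + 4)) = -2 + √(49 + 3) = -2 + √52 = -2 + 2*√13 ≈ 5.2111)
N(p, y) = 6*y*(-6 + y) (N(p, y) = 6*(y*(-6 + y)) = 6*y*(-6 + y))
N(-30, 3) + a(201, b) = 6*3*(-6 + 3) + 1/201 = 6*3*(-3) + 1/201 = -54 + 1/201 = -10853/201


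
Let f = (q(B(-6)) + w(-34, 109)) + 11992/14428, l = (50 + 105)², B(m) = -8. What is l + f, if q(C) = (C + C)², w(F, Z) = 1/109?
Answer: 9546721192/393163 ≈ 24282.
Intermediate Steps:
w(F, Z) = 1/109
l = 24025 (l = 155² = 24025)
q(C) = 4*C² (q(C) = (2*C)² = 4*C²)
f = 100980117/393163 (f = (4*(-8)² + 1/109) + 11992/14428 = (4*64 + 1/109) + 11992*(1/14428) = (256 + 1/109) + 2998/3607 = 27905/109 + 2998/3607 = 100980117/393163 ≈ 256.84)
l + f = 24025 + 100980117/393163 = 9546721192/393163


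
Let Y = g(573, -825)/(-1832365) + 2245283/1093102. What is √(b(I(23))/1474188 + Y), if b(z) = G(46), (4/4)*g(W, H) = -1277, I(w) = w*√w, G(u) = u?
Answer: √279920975542329724491624825668660970/369092789771263905 ≈ 1.4334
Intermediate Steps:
I(w) = w^(3/2)
g(W, H) = -1277
Y = 4115573875549/2002961846230 (Y = -1277/(-1832365) + 2245283/1093102 = -1277*(-1/1832365) + 2245283*(1/1093102) = 1277/1832365 + 2245283/1093102 = 4115573875549/2002961846230 ≈ 2.0547)
b(z) = 46
√(b(I(23))/1474188 + Y) = √(46/1474188 + 4115573875549/2002961846230) = √(46*(1/1474188) + 4115573875549/2002961846230) = √(23/737094 + 4115573875549/2002961846230) = √(758402719586594474/369092789771263905) = √279920975542329724491624825668660970/369092789771263905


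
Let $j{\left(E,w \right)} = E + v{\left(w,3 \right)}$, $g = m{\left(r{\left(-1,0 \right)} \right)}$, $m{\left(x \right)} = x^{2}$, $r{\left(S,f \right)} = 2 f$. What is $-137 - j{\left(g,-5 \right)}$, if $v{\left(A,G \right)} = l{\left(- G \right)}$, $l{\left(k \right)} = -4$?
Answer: $-133$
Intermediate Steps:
$g = 0$ ($g = \left(2 \cdot 0\right)^{2} = 0^{2} = 0$)
$v{\left(A,G \right)} = -4$
$j{\left(E,w \right)} = -4 + E$ ($j{\left(E,w \right)} = E - 4 = -4 + E$)
$-137 - j{\left(g,-5 \right)} = -137 - \left(-4 + 0\right) = -137 - -4 = -137 + 4 = -133$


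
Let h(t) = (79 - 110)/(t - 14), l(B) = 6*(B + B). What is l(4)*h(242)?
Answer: -124/19 ≈ -6.5263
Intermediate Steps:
l(B) = 12*B (l(B) = 6*(2*B) = 12*B)
h(t) = -31/(-14 + t)
l(4)*h(242) = (12*4)*(-31/(-14 + 242)) = 48*(-31/228) = -124/19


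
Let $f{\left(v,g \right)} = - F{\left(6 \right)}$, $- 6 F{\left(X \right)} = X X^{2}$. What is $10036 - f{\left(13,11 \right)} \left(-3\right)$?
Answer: $10144$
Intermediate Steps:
$F{\left(X \right)} = - \frac{X^{3}}{6}$ ($F{\left(X \right)} = - \frac{X X^{2}}{6} = - \frac{X^{3}}{6}$)
$f{\left(v,g \right)} = 36$ ($f{\left(v,g \right)} = - \frac{\left(-1\right) 6^{3}}{6} = - \frac{\left(-1\right) 216}{6} = \left(-1\right) \left(-36\right) = 36$)
$10036 - f{\left(13,11 \right)} \left(-3\right) = 10036 - 36 \left(-3\right) = 10036 - -108 = 10036 + 108 = 10144$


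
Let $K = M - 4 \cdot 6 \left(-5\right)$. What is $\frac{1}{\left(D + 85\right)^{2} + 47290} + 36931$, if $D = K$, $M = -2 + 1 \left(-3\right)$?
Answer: $\frac{3223706991}{87290} \approx 36931.0$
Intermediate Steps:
$M = -5$ ($M = -2 - 3 = -5$)
$K = 115$ ($K = -5 - 4 \cdot 6 \left(-5\right) = -5 - 24 \left(-5\right) = -5 - -120 = -5 + 120 = 115$)
$D = 115$
$\frac{1}{\left(D + 85\right)^{2} + 47290} + 36931 = \frac{1}{\left(115 + 85\right)^{2} + 47290} + 36931 = \frac{1}{200^{2} + 47290} + 36931 = \frac{1}{40000 + 47290} + 36931 = \frac{1}{87290} + 36931 = \frac{3223706991}{87290}$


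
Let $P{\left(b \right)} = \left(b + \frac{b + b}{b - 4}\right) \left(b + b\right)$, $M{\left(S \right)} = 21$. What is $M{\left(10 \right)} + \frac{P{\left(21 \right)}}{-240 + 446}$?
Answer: $\frac{45150}{1751} \approx 25.785$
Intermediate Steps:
$P{\left(b \right)} = 2 b \left(b + \frac{2 b}{-4 + b}\right)$ ($P{\left(b \right)} = \left(b + \frac{2 b}{-4 + b}\right) 2 b = 2 b \left(b + \frac{2 b}{-4 + b}\right)$)
$M{\left(10 \right)} + \frac{P{\left(21 \right)}}{-240 + 446} = 21 + \frac{2 \cdot 21^{2} \frac{1}{-4 + 21} \left(-2 + 21\right)}{-240 + 446} = 21 + \frac{2 \cdot 441 \cdot \frac{1}{17} \cdot 19}{206} = 21 + 2 \cdot 441 \cdot \frac{1}{17} \cdot 19 \cdot \frac{1}{206} = 21 + \frac{16758}{17} \cdot \frac{1}{206} = 21 + \frac{8379}{1751} = \frac{45150}{1751}$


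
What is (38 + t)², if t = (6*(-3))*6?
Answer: 4900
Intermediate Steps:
t = -108 (t = -18*6 = -108)
(38 + t)² = (38 - 108)² = (-70)² = 4900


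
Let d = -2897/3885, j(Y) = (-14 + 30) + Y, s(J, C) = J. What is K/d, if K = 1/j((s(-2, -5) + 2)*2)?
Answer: -3885/46352 ≈ -0.083815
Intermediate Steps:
j(Y) = 16 + Y
K = 1/16 (K = 1/(16 + (-2 + 2)*2) = 1/(16 + 0*2) = 1/(16 + 0) = 1/16 ≈ 0.062500)
d = -2897/3885 (d = -2897*1/3885 = -2897/3885 ≈ -0.74569)
K/d = 1/(16*(-2897/3885)) = (1/16)*(-3885/2897) = -3885/46352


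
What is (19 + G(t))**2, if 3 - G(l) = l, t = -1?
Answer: 529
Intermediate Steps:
G(l) = 3 - l
(19 + G(t))**2 = (19 + (3 - 1*(-1)))**2 = (19 + (3 + 1))**2 = (19 + 4)**2 = 23**2 = 529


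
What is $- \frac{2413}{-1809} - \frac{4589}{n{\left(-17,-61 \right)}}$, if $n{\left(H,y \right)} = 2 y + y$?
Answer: $\frac{2914360}{110349} \approx 26.41$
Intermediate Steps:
$n{\left(H,y \right)} = 3 y$
$- \frac{2413}{-1809} - \frac{4589}{n{\left(-17,-61 \right)}} = - \frac{2413}{-1809} - \frac{4589}{3 \left(-61\right)} = \left(-2413\right) \left(- \frac{1}{1809}\right) - \frac{4589}{-183} = \frac{2413}{1809} - - \frac{4589}{183} = \frac{2413}{1809} + \frac{4589}{183} = \frac{2914360}{110349}$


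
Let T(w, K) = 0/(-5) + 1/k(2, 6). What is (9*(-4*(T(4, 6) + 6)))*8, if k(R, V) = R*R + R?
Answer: -1776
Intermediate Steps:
k(R, V) = R + R² (k(R, V) = R² + R = R + R²)
T(w, K) = ⅙ (T(w, K) = 0/(-5) + 1/(2*(1 + 2)) = 0*(-⅕) + 1/(2*3) = 0 + 1/6 = 0 + 1*(⅙) = 0 + ⅙ = ⅙)
(9*(-4*(T(4, 6) + 6)))*8 = (9*(-4*(⅙ + 6)))*8 = (9*(-4*37/6))*8 = (9*(-74/3))*8 = -222*8 = -1776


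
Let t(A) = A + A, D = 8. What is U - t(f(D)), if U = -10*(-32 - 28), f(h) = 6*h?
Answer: 504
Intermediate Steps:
t(A) = 2*A
U = 600 (U = -10*(-60) = 600)
U - t(f(D)) = 600 - 2*6*8 = 600 - 2*48 = 600 - 1*96 = 600 - 96 = 504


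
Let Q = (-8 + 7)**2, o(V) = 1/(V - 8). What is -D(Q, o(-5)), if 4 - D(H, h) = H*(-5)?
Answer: -9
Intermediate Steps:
o(V) = 1/(-8 + V)
Q = 1 (Q = (-1)**2 = 1)
D(H, h) = 4 + 5*H (D(H, h) = 4 - H*(-5) = 4 - (-5)*H = 4 + 5*H)
-D(Q, o(-5)) = -(4 + 5*1) = -(4 + 5) = -1*9 = -9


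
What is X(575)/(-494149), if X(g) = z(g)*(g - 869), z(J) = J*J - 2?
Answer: 97203162/494149 ≈ 196.71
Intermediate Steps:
z(J) = -2 + J² (z(J) = J² - 2 = -2 + J²)
X(g) = (-869 + g)*(-2 + g²) (X(g) = (-2 + g²)*(g - 869) = (-2 + g²)*(-869 + g) = (-869 + g)*(-2 + g²))
X(575)/(-494149) = ((-869 + 575)*(-2 + 575²))/(-494149) = -294*(-2 + 330625)*(-1/494149) = -294*330623*(-1/494149) = -97203162*(-1/494149) = 97203162/494149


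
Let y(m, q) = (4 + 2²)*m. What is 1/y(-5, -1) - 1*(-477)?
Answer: 19079/40 ≈ 476.98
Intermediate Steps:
y(m, q) = 8*m (y(m, q) = (4 + 4)*m = 8*m)
1/y(-5, -1) - 1*(-477) = 1/(8*(-5)) - 1*(-477) = 1/(-40) + 477 = -1/40 + 477 = 19079/40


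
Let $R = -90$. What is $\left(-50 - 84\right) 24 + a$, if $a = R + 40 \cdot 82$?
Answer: $-26$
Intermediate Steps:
$a = 3190$ ($a = -90 + 40 \cdot 82 = -90 + 3280 = 3190$)
$\left(-50 - 84\right) 24 + a = \left(-50 - 84\right) 24 + 3190 = \left(-134\right) 24 + 3190 = -3216 + 3190 = -26$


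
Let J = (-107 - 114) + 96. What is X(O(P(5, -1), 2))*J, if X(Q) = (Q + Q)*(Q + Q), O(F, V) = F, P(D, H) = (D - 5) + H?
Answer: -500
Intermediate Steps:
P(D, H) = -5 + D + H (P(D, H) = (-5 + D) + H = -5 + D + H)
X(Q) = 4*Q² (X(Q) = (2*Q)*(2*Q) = 4*Q²)
J = -125 (J = -221 + 96 = -125)
X(O(P(5, -1), 2))*J = (4*(-5 + 5 - 1)²)*(-125) = (4*(-1)²)*(-125) = (4*1)*(-125) = 4*(-125) = -500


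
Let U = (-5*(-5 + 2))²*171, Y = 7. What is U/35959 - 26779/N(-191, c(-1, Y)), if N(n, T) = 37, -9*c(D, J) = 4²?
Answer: -961522486/1330483 ≈ -722.69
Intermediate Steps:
c(D, J) = -16/9 (c(D, J) = -⅑*4² = -⅑*16 = -16/9)
U = 38475 (U = (-5*(-3))²*171 = 15²*171 = 225*171 = 38475)
U/35959 - 26779/N(-191, c(-1, Y)) = 38475/35959 - 26779/37 = -961522486/1330483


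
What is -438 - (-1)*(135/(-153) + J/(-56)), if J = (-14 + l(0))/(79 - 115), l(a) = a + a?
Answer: -1074401/2448 ≈ -438.89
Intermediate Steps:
l(a) = 2*a
J = 7/18 (J = (-14 + 2*0)/(79 - 115) = (-14 + 0)/(-36) = -14*(-1/36) = 7/18 ≈ 0.38889)
-438 - (-1)*(135/(-153) + J/(-56)) = -438 - (-1)*(135/(-153) + (7/18)/(-56)) = -438 - (-1)*(135*(-1/153) + (7/18)*(-1/56)) = -438 - (-1)*(-15/17 - 1/144) = -438 - (-1)*(-2177)/2448 = -438 - 1*2177/2448 = -438 - 2177/2448 = -1074401/2448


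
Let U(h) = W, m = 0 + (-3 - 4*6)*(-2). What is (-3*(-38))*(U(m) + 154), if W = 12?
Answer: 18924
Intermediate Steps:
m = 54 (m = 0 + (-3 - 24)*(-2) = 0 - 27*(-2) = 0 + 54 = 54)
U(h) = 12
(-3*(-38))*(U(m) + 154) = (-3*(-38))*(12 + 154) = 114*166 = 18924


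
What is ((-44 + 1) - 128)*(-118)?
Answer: 20178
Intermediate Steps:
((-44 + 1) - 128)*(-118) = (-43 - 128)*(-118) = -171*(-118) = 20178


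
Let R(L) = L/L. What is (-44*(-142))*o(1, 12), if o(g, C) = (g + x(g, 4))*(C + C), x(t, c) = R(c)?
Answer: 299904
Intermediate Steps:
R(L) = 1
x(t, c) = 1
o(g, C) = 2*C*(1 + g) (o(g, C) = (g + 1)*(C + C) = (1 + g)*(2*C) = 2*C*(1 + g))
(-44*(-142))*o(1, 12) = (-44*(-142))*(2*12*(1 + 1)) = 6248*(2*12*2) = 6248*48 = 299904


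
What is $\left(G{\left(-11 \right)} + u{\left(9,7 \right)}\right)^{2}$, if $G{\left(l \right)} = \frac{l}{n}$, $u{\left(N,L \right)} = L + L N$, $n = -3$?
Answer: $\frac{48841}{9} \approx 5426.8$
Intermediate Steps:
$G{\left(l \right)} = - \frac{l}{3}$ ($G{\left(l \right)} = \frac{l}{-3} = l \left(- \frac{1}{3}\right) = - \frac{l}{3}$)
$\left(G{\left(-11 \right)} + u{\left(9,7 \right)}\right)^{2} = \left(\left(- \frac{1}{3}\right) \left(-11\right) + 7 \left(1 + 9\right)\right)^{2} = \left(\frac{11}{3} + 7 \cdot 10\right)^{2} = \left(\frac{11}{3} + 70\right)^{2} = \left(\frac{221}{3}\right)^{2} = \frac{48841}{9}$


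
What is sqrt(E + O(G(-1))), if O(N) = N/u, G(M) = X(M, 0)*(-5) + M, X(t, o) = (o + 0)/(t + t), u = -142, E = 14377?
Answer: sqrt(289897970)/142 ≈ 119.90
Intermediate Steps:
X(t, o) = o/(2*t) (X(t, o) = o/((2*t)) = o*(1/(2*t)) = o/(2*t))
G(M) = M (G(M) = ((1/2)*0/M)*(-5) + M = 0*(-5) + M = 0 + M = M)
O(N) = -N/142 (O(N) = N/(-142) = N*(-1/142) = -N/142)
sqrt(E + O(G(-1))) = sqrt(14377 - 1/142*(-1)) = sqrt(14377 + 1/142) = sqrt(2041535/142) = sqrt(289897970)/142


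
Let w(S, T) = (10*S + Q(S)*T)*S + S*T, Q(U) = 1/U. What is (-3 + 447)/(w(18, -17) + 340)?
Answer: 444/3257 ≈ 0.13632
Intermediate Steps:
Q(U) = 1/U
w(S, T) = S*T + S*(10*S + T/S) (w(S, T) = (10*S + T/S)*S + S*T = S*(10*S + T/S) + S*T = S*T + S*(10*S + T/S))
(-3 + 447)/(w(18, -17) + 340) = (-3 + 447)/((-17 + 18*(-17 + 10*18)) + 340) = 444/((-17 + 18*(-17 + 180)) + 340) = 444/((-17 + 18*163) + 340) = 444/((-17 + 2934) + 340) = 444/(2917 + 340) = 444/3257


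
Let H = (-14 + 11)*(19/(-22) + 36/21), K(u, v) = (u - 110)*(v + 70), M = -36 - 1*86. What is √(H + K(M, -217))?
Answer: 89*√102102/154 ≈ 184.67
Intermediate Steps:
M = -122 (M = -36 - 86 = -122)
K(u, v) = (-110 + u)*(70 + v)
H = -393/154 (H = -3*(19*(-1/22) + 36*(1/21)) = -3*(-19/22 + 12/7) = -3*131/154 = -393/154 ≈ -2.5519)
√(H + K(M, -217)) = √(-393/154 + (-7700 - 110*(-217) + 70*(-122) - 122*(-217))) = √(-393/154 + (-7700 + 23870 - 8540 + 26474)) = √(-393/154 + 34104) = √(5251623/154) = 89*√102102/154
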